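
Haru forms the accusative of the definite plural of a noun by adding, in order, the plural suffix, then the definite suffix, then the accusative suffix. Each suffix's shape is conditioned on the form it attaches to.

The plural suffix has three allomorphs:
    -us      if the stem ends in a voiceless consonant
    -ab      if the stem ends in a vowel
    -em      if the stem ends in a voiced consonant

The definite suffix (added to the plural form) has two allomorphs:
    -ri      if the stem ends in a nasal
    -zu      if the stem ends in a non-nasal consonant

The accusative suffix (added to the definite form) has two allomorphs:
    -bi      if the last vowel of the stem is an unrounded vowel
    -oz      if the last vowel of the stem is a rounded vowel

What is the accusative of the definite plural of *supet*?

*supet* — final sound /t/ (a voiceless consonant) → -us → *supetus*.
Since the final consonant of the plural form *supetus* is /s/ (non-nasal), it takes -zu, giving *supetuszu*.
The last vowel of the definite form *supetuszu* is /u/, which is a rounded vowel, so the accusative suffix is -oz, giving *supetuszuoz*.

supetuszuoz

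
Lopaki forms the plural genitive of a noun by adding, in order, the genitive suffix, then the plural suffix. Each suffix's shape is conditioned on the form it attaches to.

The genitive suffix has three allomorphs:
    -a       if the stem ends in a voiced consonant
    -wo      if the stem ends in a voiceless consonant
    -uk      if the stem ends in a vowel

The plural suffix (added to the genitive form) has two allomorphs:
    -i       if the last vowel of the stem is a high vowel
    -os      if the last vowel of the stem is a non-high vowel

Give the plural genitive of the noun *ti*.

Since the final sound of *ti* is /i/ (a vowel), it takes -uk, giving *tiuk*.
Since the last vowel of the genitive form *tiuk* is /u/ (a high vowel), it takes -i, giving *tiuki*.

tiuki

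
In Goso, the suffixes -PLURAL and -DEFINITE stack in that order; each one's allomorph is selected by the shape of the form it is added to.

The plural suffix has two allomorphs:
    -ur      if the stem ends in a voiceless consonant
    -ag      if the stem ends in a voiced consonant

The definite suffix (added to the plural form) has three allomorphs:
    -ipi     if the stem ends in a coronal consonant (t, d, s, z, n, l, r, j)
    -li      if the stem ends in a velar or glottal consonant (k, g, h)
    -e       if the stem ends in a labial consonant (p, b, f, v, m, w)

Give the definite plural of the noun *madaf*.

madafuripi

Since the final consonant of *madaf* is /f/ (voiceless), it takes -ur, giving *madafur*.
The plural form *madafur* — final consonant /r/ (coronal) → -ipi → *madafuripi*.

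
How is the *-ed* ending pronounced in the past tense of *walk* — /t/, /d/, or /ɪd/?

The stem *walk* ends in a voiceless consonant other than /t/.
The -ed suffix is realized as /ɪd/ after /t, d/; as /t/ after other voiceless consonants; and as /d/ after other voiced sounds.
So -ed on *walk* is pronounced /t/.

/t/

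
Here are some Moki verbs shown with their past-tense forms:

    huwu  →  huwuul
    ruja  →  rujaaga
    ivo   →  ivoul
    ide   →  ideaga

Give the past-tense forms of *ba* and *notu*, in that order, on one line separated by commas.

The pattern is rounding harmony: -ul when the last vowel of the stem is a rounded vowel (*huwu*, *ivo*); -aga when the last vowel of the stem is an unrounded vowel (*ruja*, *ide*).
The last vowel of *ba* is /a/, which is an unrounded vowel, so the suffix is -aga, giving *baaga*.
*notu*: last vowel = /u/, a rounded vowel → -ul → *notuul*.

baaga, notuul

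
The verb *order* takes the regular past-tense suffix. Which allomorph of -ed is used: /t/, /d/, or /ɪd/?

/d/

The stem *order* ends in a voiced sound other than /d/.
The -ed suffix is realized as /ɪd/ after /t, d/; as /t/ after other voiceless consonants; and as /d/ after other voiced sounds.
So -ed on *order* is pronounced /d/.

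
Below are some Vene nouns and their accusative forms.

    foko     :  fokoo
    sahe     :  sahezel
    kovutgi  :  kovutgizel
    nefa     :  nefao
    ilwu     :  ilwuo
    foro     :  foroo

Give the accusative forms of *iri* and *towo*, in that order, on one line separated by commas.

The alternation tracks the last vowel of the stem — -zel when the last vowel of the stem is a front vowel (*sahe*, *kovutgi*); -o when the last vowel of the stem is a back vowel (*foko*, *nefa*, *ilwu*, *foro*).
The last vowel of *iri* is /i/, which is a front vowel, so the suffix is -zel, giving *irizel*.
The last vowel of *towo* is /o/, which is a back vowel, so the suffix is -o, giving *towoo*.

irizel, towoo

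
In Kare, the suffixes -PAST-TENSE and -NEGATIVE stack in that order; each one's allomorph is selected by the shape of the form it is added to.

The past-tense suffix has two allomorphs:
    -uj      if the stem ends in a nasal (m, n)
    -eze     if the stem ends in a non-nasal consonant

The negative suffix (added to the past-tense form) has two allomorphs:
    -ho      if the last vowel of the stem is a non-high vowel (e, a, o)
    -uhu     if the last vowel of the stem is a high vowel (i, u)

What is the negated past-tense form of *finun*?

*finun* — final consonant /n/ (a nasal) → -uj → *finunuj*.
The past-tense form *finunuj* — last vowel /u/ (a high vowel) → -uhu → *finunujuhu*.

finunujuhu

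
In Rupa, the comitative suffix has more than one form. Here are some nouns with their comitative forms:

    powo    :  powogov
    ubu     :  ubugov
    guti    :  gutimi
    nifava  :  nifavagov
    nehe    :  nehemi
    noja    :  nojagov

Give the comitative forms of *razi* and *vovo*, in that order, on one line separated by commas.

The suffix is conditioned by the last vowel: -mi when the last vowel of the stem is a front vowel (*guti*, *nehe*); -gov when the last vowel of the stem is a back vowel (*powo*, *ubu*, *nifava*, *noja*).
*razi*: last vowel = /i/, a front vowel → -mi → *razimi*.
Since the last vowel of *vovo* is /o/ (a back vowel), it takes -gov, giving *vovogov*.

razimi, vovogov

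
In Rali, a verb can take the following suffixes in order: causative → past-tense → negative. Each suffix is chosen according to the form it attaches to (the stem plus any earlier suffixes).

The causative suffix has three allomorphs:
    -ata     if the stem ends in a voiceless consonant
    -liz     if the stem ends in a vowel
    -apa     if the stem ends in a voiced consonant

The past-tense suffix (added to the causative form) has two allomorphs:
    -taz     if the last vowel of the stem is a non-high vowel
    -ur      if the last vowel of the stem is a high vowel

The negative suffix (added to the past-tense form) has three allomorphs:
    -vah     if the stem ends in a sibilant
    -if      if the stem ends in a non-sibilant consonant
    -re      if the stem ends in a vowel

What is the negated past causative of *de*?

*de*: final sound = /e/, a vowel → -liz → *deliz*.
Since the last vowel of the causative form *deliz* is /i/ (a high vowel), it takes -ur, giving *delizur*.
The past-tense form *delizur*: final sound = /r/, a non-sibilant consonant → -if → *delizurif*.

delizurif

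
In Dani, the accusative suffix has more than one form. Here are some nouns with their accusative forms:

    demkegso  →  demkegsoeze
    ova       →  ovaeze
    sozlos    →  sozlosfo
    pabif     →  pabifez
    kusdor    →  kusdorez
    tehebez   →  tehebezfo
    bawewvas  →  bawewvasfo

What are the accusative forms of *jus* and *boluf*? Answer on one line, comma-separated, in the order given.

jusfo, bolufez

The alternation tracks the final sound of the stem — -fo when the stem ends in a sibilant (*sozlos*, *tehebez*, *bawewvas*); -ez when the stem ends in a non-sibilant consonant (*pabif*, *kusdor*); -eze when the stem ends in a vowel (*demkegso*, *ova*).
Since the final sound of *jus* is /s/ (a sibilant), it takes -fo, giving *jusfo*.
Since the final sound of *boluf* is /f/ (a non-sibilant consonant), it takes -ez, giving *bolufez*.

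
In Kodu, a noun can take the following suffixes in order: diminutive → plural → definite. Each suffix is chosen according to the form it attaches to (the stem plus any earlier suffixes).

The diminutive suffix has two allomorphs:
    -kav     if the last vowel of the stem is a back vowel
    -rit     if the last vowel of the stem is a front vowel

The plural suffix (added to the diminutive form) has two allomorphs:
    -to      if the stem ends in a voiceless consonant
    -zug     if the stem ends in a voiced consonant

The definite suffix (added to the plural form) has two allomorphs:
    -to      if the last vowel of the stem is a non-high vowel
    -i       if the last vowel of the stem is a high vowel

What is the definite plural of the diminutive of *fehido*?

*fehido*: last vowel = /o/, a back vowel → -kav → *fehidokav*.
Since the final consonant of the diminutive form *fehidokav* is /v/ (voiced), it takes -zug, giving *fehidokavzug*.
Since the last vowel of the plural form *fehidokavzug* is /u/ (a high vowel), it takes -i, giving *fehidokavzugi*.

fehidokavzugi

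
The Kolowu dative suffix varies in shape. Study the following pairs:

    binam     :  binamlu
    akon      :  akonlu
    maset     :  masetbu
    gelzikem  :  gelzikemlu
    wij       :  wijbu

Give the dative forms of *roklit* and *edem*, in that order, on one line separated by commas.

roklitbu, edemlu

The pattern is nasality of the final consonant: -lu when the stem ends in a nasal (*binam*, *akon*, *gelzikem*); -bu when the stem ends in a non-nasal consonant (*maset*, *wij*).
*roklit* — final consonant /t/ (non-nasal) → -bu → *roklitbu*.
*edem*: final consonant = /m/, a nasal → -lu → *edemlu*.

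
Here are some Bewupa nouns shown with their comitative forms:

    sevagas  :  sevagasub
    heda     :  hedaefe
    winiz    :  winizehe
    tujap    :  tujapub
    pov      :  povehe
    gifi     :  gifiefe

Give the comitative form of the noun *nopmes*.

nopmesub

Looking at the final sound of each stem: -ub when the stem ends in a voiceless consonant (*sevagas*, *tujap*); -ehe when the stem ends in a voiced consonant (*winiz*, *pov*); -efe when the stem ends in a vowel (*heda*, *gifi*).
*nopmes*: final sound = /s/, a voiceless consonant → -ub → *nopmesub*.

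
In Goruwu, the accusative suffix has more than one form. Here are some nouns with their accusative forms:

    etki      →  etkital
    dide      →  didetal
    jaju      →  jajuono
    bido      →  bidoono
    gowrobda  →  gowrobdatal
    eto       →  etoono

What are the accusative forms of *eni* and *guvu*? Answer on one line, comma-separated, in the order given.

enital, guvuono

Looking at the last vowel of each stem: -ono when the last vowel of the stem is a rounded vowel (*jaju*, *bido*, *eto*); -tal when the last vowel of the stem is an unrounded vowel (*etki*, *dide*, *gowrobda*).
Since the last vowel of *eni* is /i/ (an unrounded vowel), it takes -tal, giving *enital*.
*guvu* — last vowel /u/ (a rounded vowel) → -ono → *guvuono*.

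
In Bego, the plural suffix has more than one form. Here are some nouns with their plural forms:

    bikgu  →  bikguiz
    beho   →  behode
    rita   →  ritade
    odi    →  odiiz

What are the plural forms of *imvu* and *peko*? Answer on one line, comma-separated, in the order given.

The pattern is height harmony: -iz when the last vowel of the stem is a high vowel (*bikgu*, *odi*); -de when the last vowel of the stem is a non-high vowel (*beho*, *rita*).
Since the last vowel of *imvu* is /u/ (a high vowel), it takes -iz, giving *imvuiz*.
*peko* — last vowel /o/ (a non-high vowel) → -de → *pekode*.

imvuiz, pekode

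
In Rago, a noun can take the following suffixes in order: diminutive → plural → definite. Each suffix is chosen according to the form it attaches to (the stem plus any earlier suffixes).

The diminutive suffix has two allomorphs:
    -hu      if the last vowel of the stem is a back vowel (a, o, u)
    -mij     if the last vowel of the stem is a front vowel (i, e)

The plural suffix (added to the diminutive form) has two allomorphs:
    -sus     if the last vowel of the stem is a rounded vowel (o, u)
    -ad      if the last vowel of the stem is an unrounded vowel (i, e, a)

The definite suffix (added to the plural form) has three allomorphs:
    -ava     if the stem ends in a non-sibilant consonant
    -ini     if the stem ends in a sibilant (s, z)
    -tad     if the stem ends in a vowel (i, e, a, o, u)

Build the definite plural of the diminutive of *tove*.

*tove* — last vowel /e/ (a front vowel) → -mij → *tovemij*.
The diminutive form *tovemij*: last vowel = /i/, an unrounded vowel → -ad → *tovemijad*.
The plural form *tovemijad* — final sound /d/ (a non-sibilant consonant) → -ava → *tovemijadava*.

tovemijadava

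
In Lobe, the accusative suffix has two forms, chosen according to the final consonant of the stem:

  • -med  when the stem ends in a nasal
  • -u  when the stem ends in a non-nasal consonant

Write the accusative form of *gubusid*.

*gubusid* — final consonant /d/ (non-nasal) → -u → *gubusidu*.

gubusidu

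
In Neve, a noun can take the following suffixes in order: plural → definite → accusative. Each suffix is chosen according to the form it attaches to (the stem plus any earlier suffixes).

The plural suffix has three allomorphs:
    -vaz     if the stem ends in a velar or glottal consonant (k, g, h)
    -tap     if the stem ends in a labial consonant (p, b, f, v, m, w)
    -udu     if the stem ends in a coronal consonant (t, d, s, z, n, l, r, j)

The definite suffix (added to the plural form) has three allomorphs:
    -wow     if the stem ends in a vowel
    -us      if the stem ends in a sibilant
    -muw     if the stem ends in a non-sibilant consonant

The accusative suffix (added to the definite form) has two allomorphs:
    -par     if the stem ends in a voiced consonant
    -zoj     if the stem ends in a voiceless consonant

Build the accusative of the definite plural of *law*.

*law* — final consonant /w/ (labial) → -tap → *lawtap*.
The plural form *lawtap*: final sound = /p/, a non-sibilant consonant → -muw → *lawtapmuw*.
Since the final consonant of the definite form *lawtapmuw* is /w/ (voiced), it takes -par, giving *lawtapmuwpar*.

lawtapmuwpar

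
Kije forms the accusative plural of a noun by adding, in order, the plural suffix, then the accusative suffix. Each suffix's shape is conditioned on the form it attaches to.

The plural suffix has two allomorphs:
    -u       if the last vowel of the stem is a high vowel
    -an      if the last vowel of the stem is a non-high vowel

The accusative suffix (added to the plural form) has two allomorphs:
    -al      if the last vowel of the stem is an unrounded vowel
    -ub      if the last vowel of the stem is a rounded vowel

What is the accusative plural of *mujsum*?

mujsumuub

*mujsum*: last vowel = /u/, a high vowel → -u → *mujsumu*.
Since the last vowel of the plural form *mujsumu* is /u/ (a rounded vowel), it takes -ub, giving *mujsumuub*.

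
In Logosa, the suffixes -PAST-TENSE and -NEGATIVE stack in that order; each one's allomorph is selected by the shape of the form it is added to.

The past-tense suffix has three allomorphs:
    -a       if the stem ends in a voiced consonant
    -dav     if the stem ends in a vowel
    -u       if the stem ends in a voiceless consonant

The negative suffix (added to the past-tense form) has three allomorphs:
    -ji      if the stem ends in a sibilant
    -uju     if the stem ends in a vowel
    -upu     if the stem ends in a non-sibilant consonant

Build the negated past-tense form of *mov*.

Since the final sound of *mov* is /v/ (a voiced consonant), it takes -a, giving *mova*.
Since the final sound of the past-tense form *mova* is /a/ (a vowel), it takes -uju, giving *movauju*.

movauju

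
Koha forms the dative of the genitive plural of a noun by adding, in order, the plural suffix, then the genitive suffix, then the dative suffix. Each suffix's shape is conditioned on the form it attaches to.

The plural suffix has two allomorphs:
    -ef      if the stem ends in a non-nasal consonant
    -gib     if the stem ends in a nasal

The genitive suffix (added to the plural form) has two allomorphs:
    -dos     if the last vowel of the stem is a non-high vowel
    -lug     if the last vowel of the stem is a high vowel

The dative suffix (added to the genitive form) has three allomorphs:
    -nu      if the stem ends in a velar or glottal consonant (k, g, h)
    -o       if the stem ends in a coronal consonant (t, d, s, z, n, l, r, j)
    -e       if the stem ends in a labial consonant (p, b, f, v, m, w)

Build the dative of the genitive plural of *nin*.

*nin* — final consonant /n/ (a nasal) → -gib → *ningib*.
The last vowel of the plural form *ningib* is /i/, which is a high vowel, so the genitive suffix is -lug, giving *ningiblug*.
The final consonant of the genitive form *ningiblug* is /g/, which is velar/glottal, so the dative suffix is -nu, giving *ningiblugnu*.

ningiblugnu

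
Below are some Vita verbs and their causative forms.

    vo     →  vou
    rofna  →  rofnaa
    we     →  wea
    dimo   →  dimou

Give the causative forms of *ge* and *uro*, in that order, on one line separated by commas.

gea, urou

The pattern is rounding harmony: -u when the last vowel of the stem is a rounded vowel (*vo*, *dimo*); -a when the last vowel of the stem is an unrounded vowel (*rofna*, *we*).
Since the last vowel of *ge* is /e/ (an unrounded vowel), it takes -a, giving *gea*.
*uro* — last vowel /o/ (a rounded vowel) → -u → *urou*.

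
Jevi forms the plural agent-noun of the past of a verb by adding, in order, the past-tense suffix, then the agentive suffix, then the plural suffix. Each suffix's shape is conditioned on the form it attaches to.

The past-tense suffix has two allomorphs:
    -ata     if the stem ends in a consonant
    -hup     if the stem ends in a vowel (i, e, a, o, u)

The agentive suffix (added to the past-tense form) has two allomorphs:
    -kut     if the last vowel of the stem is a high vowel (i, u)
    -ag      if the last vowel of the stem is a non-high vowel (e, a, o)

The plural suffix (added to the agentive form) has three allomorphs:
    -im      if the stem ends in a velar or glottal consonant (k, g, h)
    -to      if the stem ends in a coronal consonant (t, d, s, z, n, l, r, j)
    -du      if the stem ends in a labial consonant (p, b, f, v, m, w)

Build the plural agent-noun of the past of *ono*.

The final sound of *ono* is /o/, which is a vowel, so the past-tense suffix is -hup, giving *onohup*.
The past-tense form *onohup*: last vowel = /u/, a high vowel → -kut → *onohupkut*.
The final consonant of the agentive form *onohupkut* is /t/, which is coronal, so the plural suffix is -to, giving *onohupkutto*.

onohupkutto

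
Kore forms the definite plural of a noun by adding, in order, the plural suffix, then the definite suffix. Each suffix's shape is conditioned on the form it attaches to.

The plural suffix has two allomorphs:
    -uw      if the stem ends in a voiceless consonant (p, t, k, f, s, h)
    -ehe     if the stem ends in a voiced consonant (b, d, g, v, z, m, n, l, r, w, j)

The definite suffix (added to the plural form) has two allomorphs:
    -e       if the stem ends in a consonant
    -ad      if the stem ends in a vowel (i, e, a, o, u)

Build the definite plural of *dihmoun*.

*dihmoun*: final consonant = /n/, voiced → -ehe → *dihmounehe*.
Since the final sound of the plural form *dihmounehe* is /e/ (a vowel), it takes -ad, giving *dihmounehead*.

dihmounehead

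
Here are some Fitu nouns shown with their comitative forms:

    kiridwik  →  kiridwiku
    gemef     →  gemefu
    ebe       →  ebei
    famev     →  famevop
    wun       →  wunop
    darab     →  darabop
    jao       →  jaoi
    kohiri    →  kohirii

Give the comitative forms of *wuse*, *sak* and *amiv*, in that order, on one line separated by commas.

The pattern is voicing of the final sound: -u when the stem ends in a voiceless consonant (*kiridwik*, *gemef*); -op when the stem ends in a voiced consonant (*famev*, *wun*, *darab*); -i when the stem ends in a vowel (*ebe*, *jao*, *kohiri*).
*wuse* — final sound /e/ (a vowel) → -i → *wusei*.
*sak* — final sound /k/ (a voiceless consonant) → -u → *saku*.
*amiv* — final sound /v/ (a voiced consonant) → -op → *amivop*.

wusei, saku, amivop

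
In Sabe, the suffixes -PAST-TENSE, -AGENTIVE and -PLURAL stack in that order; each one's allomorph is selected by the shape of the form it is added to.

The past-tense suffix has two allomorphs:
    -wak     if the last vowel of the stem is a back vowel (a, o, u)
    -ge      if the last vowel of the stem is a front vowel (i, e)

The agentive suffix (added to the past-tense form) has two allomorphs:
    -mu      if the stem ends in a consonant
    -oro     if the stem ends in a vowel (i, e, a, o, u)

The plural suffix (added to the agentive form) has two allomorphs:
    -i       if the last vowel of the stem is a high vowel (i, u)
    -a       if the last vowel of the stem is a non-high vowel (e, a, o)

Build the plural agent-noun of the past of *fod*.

fodwakmui

The last vowel of *fod* is /o/, which is a back vowel, so the past-tense suffix is -wak, giving *fodwak*.
Since the final sound of the past-tense form *fodwak* is /k/ (a consonant), it takes -mu, giving *fodwakmu*.
The last vowel of the agentive form *fodwakmu* is /u/, which is a high vowel, so the plural suffix is -i, giving *fodwakmui*.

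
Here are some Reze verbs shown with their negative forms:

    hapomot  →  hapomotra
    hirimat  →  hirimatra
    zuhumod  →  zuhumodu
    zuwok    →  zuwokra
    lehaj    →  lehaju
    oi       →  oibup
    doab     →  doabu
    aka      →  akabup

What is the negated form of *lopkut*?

lopkutra

The pattern is voicing of the final sound: -ra when the stem ends in a voiceless consonant (*hapomot*, *hirimat*, *zuwok*); -u when the stem ends in a voiced consonant (*zuhumod*, *lehaj*, *doab*); -bup when the stem ends in a vowel (*oi*, *aka*).
*lopkut* — final sound /t/ (a voiceless consonant) → -ra → *lopkutra*.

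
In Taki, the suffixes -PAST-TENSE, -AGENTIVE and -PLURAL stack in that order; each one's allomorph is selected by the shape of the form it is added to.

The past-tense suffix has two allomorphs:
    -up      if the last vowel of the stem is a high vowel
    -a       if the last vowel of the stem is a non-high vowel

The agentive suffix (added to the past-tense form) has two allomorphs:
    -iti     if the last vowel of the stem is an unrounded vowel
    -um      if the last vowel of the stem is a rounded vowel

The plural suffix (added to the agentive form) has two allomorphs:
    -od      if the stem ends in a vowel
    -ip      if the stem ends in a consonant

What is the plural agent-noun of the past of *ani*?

aniupumip

Since the last vowel of *ani* is /i/ (a high vowel), it takes -up, giving *aniup*.
The past-tense form *aniup*: last vowel = /u/, a rounded vowel → -um → *aniupum*.
The agentive form *aniupum*: final sound = /m/, a consonant → -ip → *aniupumip*.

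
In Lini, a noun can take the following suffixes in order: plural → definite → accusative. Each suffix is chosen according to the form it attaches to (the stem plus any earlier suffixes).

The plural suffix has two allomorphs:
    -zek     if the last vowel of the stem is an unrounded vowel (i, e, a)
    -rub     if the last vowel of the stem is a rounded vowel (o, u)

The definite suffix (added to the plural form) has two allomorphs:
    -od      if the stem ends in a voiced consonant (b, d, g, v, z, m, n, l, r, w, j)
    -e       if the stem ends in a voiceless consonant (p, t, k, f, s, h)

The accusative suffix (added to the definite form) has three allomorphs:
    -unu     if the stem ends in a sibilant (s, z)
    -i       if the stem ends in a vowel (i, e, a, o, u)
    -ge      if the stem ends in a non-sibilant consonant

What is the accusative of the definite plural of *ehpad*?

*ehpad* — last vowel /a/ (an unrounded vowel) → -zek → *ehpadzek*.
Since the final consonant of the plural form *ehpadzek* is /k/ (voiceless), it takes -e, giving *ehpadzeke*.
The final sound of the definite form *ehpadzeke* is /e/, which is a vowel, so the accusative suffix is -i, giving *ehpadzekei*.

ehpadzekei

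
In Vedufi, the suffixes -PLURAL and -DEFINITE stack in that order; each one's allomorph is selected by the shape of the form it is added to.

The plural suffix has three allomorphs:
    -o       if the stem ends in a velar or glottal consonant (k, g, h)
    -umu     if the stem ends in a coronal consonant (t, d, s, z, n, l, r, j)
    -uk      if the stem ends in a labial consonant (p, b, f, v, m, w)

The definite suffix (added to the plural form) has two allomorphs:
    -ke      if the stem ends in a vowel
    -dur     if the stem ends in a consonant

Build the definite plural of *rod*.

*rod* — final consonant /d/ (coronal) → -umu → *rodumu*.
The plural form *rodumu* — final sound /u/ (a vowel) → -ke → *rodumuke*.

rodumuke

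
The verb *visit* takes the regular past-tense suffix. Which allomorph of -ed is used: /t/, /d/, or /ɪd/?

The stem *visit* ends in /t/ or /d/.
The -ed suffix is realized as /ɪd/ after /t, d/; as /t/ after other voiceless consonants; and as /d/ after other voiced sounds.
So -ed on *visit* is pronounced /ɪd/.

/ɪd/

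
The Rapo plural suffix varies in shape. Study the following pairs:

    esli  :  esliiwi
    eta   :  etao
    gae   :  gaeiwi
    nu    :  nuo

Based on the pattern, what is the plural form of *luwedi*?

The pattern is front/back vowel harmony: -iwi when the last vowel of the stem is a front vowel (*esli*, *gae*); -o when the last vowel of the stem is a back vowel (*eta*, *nu*).
*luwedi*: last vowel = /i/, a front vowel → -iwi → *luwediiwi*.

luwediiwi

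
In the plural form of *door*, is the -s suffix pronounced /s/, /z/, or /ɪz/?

The stem *door* ends in a voiced non-sibilant sound.
The plural suffix surfaces as /ɪz/ after sibilants, /s/ after other voiceless consonants, and /z/ after other voiced sounds.
So the plural -s on *door* is pronounced /z/.

/z/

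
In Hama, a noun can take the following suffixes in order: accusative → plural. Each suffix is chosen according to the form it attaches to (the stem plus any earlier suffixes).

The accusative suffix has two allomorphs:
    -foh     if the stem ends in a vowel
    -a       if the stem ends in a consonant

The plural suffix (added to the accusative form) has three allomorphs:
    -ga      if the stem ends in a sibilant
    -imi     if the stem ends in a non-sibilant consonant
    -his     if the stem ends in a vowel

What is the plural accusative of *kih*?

kihahis

*kih*: final sound = /h/, a consonant → -a → *kiha*.
The accusative form *kiha* — final sound /a/ (a vowel) → -his → *kihahis*.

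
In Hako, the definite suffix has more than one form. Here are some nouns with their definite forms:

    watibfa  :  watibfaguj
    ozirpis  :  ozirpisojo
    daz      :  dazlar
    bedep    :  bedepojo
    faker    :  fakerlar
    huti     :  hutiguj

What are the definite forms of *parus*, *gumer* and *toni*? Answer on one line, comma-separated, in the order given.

The suffix is conditioned by the final sound: -ojo when the stem ends in a voiceless consonant (*ozirpis*, *bedep*); -lar when the stem ends in a voiced consonant (*daz*, *faker*); -guj when the stem ends in a vowel (*watibfa*, *huti*).
*parus* — final sound /s/ (a voiceless consonant) → -ojo → *parusojo*.
*gumer*: final sound = /r/, a voiced consonant → -lar → *gumerlar*.
The final sound of *toni* is /i/, which is a vowel, so the suffix is -guj, giving *toniguj*.

parusojo, gumerlar, toniguj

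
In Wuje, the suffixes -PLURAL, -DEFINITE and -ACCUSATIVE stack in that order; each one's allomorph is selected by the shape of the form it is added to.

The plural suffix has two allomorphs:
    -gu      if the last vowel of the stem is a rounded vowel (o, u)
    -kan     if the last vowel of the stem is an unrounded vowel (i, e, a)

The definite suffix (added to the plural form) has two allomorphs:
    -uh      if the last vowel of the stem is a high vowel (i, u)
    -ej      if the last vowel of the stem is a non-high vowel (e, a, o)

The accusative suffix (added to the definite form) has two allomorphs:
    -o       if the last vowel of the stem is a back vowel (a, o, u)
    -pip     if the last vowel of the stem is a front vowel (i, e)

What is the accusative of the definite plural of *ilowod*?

*ilowod*: last vowel = /o/, a rounded vowel → -gu → *ilowodgu*.
The last vowel of the plural form *ilowodgu* is /u/, which is a high vowel, so the definite suffix is -uh, giving *ilowodguuh*.
The definite form *ilowodguuh*: last vowel = /u/, a back vowel → -o → *ilowodguuho*.

ilowodguuho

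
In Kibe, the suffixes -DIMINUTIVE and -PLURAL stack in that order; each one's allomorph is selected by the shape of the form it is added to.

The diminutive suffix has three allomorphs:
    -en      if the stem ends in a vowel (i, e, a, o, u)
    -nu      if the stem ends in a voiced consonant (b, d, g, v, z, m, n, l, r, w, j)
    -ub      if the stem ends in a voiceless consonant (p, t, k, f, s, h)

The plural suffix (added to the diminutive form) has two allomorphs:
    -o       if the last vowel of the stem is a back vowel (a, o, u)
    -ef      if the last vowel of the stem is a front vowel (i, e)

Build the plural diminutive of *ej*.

*ej*: final sound = /j/, a voiced consonant → -nu → *ejnu*.
The diminutive form *ejnu* — last vowel /u/ (a back vowel) → -o → *ejnuo*.

ejnuo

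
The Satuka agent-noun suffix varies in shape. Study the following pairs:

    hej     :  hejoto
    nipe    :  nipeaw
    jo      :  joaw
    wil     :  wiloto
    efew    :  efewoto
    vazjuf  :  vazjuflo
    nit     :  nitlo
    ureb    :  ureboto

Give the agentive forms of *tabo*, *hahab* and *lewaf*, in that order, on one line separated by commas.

taboaw, hahaboto, lewaflo

The alternation tracks the final sound of the stem — -lo when the stem ends in a voiceless consonant (*vazjuf*, *nit*); -oto when the stem ends in a voiced consonant (*hej*, *wil*, *efew*, *ureb*); -aw when the stem ends in a vowel (*nipe*, *jo*).
*tabo* — final sound /o/ (a vowel) → -aw → *taboaw*.
Since the final sound of *hahab* is /b/ (a voiced consonant), it takes -oto, giving *hahaboto*.
*lewaf* — final sound /f/ (a voiceless consonant) → -lo → *lewaflo*.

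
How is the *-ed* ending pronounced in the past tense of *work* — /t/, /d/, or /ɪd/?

/t/

The stem *work* ends in a voiceless consonant other than /t/.
The -ed suffix is realized as /ɪd/ after /t, d/; as /t/ after other voiceless consonants; and as /d/ after other voiced sounds.
So -ed on *work* is pronounced /t/.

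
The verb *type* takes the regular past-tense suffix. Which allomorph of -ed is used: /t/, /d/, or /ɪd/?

/t/

The stem *type* ends in a voiceless consonant other than /t/.
The -ed suffix is realized as /ɪd/ after /t, d/; as /t/ after other voiceless consonants; and as /d/ after other voiced sounds.
So -ed on *type* is pronounced /t/.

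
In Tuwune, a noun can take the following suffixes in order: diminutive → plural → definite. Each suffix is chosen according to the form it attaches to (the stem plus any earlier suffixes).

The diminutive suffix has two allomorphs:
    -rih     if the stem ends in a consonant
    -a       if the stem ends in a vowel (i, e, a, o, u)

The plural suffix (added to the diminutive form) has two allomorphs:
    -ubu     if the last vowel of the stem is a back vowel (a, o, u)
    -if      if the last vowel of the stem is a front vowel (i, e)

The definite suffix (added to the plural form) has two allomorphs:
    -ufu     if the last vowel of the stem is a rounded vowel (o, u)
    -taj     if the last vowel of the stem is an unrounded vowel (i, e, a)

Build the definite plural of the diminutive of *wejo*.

Since the final sound of *wejo* is /o/ (a vowel), it takes -a, giving *wejoa*.
The last vowel of the diminutive form *wejoa* is /a/, which is a back vowel, so the plural suffix is -ubu, giving *wejoaubu*.
Since the last vowel of the plural form *wejoaubu* is /u/ (a rounded vowel), it takes -ufu, giving *wejoaubuufu*.

wejoaubuufu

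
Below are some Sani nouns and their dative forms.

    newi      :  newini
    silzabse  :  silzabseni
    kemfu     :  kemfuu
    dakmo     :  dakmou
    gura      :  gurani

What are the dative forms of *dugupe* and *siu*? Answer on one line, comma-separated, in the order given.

Looking at the last vowel of each stem: -u when the last vowel of the stem is a rounded vowel (*kemfu*, *dakmo*); -ni when the last vowel of the stem is an unrounded vowel (*newi*, *silzabse*, *gura*).
*dugupe*: last vowel = /e/, an unrounded vowel → -ni → *dugupeni*.
The last vowel of *siu* is /u/, which is a rounded vowel, so the suffix is -u, giving *siuu*.

dugupeni, siuu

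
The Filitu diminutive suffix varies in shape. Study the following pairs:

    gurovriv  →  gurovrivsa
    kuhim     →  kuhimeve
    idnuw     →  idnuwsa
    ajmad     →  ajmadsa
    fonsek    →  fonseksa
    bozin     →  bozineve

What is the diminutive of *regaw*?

regawsa

Looking at the final consonant of each stem: -eve when the stem ends in a nasal (*kuhim*, *bozin*); -sa when the stem ends in a non-nasal consonant (*gurovriv*, *idnuw*, *ajmad*, *fonsek*).
Since the final consonant of *regaw* is /w/ (non-nasal), it takes -sa, giving *regawsa*.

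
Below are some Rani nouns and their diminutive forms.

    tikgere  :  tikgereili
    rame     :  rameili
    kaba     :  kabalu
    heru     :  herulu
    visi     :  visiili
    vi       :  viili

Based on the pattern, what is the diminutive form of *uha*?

uhalu

The pattern is front/back vowel harmony: -ili when the last vowel of the stem is a front vowel (*tikgere*, *rame*, *visi*, *vi*); -lu when the last vowel of the stem is a back vowel (*kaba*, *heru*).
The last vowel of *uha* is /a/, which is a back vowel, so the suffix is -lu, giving *uhalu*.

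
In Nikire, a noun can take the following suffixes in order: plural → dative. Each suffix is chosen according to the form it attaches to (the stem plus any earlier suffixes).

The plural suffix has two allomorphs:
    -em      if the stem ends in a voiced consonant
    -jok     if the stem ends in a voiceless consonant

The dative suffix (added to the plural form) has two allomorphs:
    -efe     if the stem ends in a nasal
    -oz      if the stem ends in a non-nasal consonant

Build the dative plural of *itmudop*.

itmudopjokoz

The final consonant of *itmudop* is /p/, which is voiceless, so the plural suffix is -jok, giving *itmudopjok*.
The plural form *itmudopjok*: final consonant = /k/, non-nasal → -oz → *itmudopjokoz*.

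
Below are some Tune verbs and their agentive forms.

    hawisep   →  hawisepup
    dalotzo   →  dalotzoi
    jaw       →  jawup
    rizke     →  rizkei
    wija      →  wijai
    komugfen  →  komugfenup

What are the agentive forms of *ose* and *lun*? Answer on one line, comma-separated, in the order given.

osei, lunup

The alternation tracks the final sound of the stem — -up when the stem ends in a consonant (*hawisep*, *jaw*, *komugfen*); -i when the stem ends in a vowel (*dalotzo*, *rizke*, *wija*).
*ose* — final sound /e/ (a vowel) → -i → *osei*.
*lun* — final sound /n/ (a consonant) → -up → *lunup*.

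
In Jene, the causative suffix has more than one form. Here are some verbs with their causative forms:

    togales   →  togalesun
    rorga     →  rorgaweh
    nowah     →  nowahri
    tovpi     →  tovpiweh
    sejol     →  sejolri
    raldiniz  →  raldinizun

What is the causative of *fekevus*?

fekevusun

The suffix is conditioned by the final sound: -un when the stem ends in a sibilant (*togales*, *raldiniz*); -ri when the stem ends in a non-sibilant consonant (*nowah*, *sejol*); -weh when the stem ends in a vowel (*rorga*, *tovpi*).
The final sound of *fekevus* is /s/, which is a sibilant, so the suffix is -un, giving *fekevusun*.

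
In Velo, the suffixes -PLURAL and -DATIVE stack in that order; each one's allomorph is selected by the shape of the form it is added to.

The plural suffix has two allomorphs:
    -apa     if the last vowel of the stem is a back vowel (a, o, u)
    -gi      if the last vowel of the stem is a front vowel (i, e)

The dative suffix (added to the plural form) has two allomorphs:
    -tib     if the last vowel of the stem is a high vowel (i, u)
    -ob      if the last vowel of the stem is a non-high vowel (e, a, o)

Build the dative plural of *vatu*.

The last vowel of *vatu* is /u/, which is a back vowel, so the plural suffix is -apa, giving *vatuapa*.
Since the last vowel of the plural form *vatuapa* is /a/ (a non-high vowel), it takes -ob, giving *vatuapaob*.

vatuapaob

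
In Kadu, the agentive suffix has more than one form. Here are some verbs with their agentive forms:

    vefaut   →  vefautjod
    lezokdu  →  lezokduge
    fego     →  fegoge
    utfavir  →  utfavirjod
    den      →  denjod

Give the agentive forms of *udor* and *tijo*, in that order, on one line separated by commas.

The pattern is consonant vs. vowel: -jod when the stem ends in a consonant (*vefaut*, *utfavir*, *den*); -ge when the stem ends in a vowel (*lezokdu*, *fego*).
*udor* — final sound /r/ (a consonant) → -jod → *udorjod*.
Since the final sound of *tijo* is /o/ (a vowel), it takes -ge, giving *tijoge*.

udorjod, tijoge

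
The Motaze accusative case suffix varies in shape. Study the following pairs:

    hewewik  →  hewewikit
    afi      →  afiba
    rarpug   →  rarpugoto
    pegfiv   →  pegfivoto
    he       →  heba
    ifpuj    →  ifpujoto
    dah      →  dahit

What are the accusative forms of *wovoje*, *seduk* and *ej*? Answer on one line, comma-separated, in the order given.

wovojeba, sedukit, ejoto

The suffix is conditioned by the final sound: -it when the stem ends in a voiceless consonant (*hewewik*, *dah*); -oto when the stem ends in a voiced consonant (*rarpug*, *pegfiv*, *ifpuj*); -ba when the stem ends in a vowel (*afi*, *he*).
The final sound of *wovoje* is /e/, which is a vowel, so the suffix is -ba, giving *wovojeba*.
Since the final sound of *seduk* is /k/ (a voiceless consonant), it takes -it, giving *sedukit*.
Since the final sound of *ej* is /j/ (a voiced consonant), it takes -oto, giving *ejoto*.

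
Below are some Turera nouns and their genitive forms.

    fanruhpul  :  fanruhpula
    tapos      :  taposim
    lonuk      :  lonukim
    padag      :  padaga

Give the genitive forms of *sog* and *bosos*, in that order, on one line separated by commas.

Looking at the final consonant of each stem: -im when the stem ends in a voiceless consonant (*tapos*, *lonuk*); -a when the stem ends in a voiced consonant (*fanruhpul*, *padag*).
Since the final consonant of *sog* is /g/ (voiced), it takes -a, giving *soga*.
Since the final consonant of *bosos* is /s/ (voiceless), it takes -im, giving *bososim*.

soga, bososim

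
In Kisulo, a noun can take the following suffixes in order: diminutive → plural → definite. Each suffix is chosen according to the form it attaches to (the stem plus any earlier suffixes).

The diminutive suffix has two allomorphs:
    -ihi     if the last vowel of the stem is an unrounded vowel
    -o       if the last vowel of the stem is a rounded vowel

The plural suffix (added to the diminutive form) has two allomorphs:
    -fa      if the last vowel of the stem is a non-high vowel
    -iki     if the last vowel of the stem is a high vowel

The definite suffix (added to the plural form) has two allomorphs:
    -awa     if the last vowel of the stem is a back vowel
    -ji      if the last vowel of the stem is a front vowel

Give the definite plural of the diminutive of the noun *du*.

The last vowel of *du* is /u/, which is a rounded vowel, so the diminutive suffix is -o, giving *duo*.
The diminutive form *duo* — last vowel /o/ (a non-high vowel) → -fa → *duofa*.
The plural form *duofa* — last vowel /a/ (a back vowel) → -awa → *duofaawa*.

duofaawa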